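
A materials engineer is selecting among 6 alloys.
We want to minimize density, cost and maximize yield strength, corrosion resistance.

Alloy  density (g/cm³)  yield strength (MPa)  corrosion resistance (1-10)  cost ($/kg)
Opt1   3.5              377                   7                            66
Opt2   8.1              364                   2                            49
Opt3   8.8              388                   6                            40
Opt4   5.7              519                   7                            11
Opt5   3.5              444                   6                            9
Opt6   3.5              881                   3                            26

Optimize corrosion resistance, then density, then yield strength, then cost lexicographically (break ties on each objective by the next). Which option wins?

Opt1

First maximize corrosion resistance: best is 7, kept {Opt1, Opt4}.
Then minimize density: best is 3.5, kept {Opt1}.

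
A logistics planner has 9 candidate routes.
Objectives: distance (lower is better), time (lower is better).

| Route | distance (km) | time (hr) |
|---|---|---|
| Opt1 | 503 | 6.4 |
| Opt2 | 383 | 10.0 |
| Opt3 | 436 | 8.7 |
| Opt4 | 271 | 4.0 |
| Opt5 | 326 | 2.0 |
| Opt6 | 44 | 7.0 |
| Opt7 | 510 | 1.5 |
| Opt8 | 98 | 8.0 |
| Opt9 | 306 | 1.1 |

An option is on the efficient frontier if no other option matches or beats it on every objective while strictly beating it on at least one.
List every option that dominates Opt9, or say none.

none

Opt1: worse on distance (503 vs 306).
Opt2: worse on distance (383 vs 306).
Opt3: worse on distance (436 vs 306).
Opt4: worse on time (4.0 vs 1.1).
Opt5: worse on distance (326 vs 306).
Opt6: worse on time (7.0 vs 1.1).
Opt7: worse on distance (510 vs 306).
Opt8: worse on time (8.0 vs 1.1).
No option dominates Opt9.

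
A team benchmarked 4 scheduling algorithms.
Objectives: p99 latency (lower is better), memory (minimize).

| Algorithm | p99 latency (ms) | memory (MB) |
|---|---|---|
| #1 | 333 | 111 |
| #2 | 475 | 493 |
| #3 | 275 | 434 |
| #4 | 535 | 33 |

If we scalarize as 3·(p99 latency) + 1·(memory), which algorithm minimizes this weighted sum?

#1: 3·333 + 1·111 = 1110
#2: 3·475 + 1·493 = 1918
#3: 3·275 + 1·434 = 1259
#4: 3·535 + 1·33 = 1638
Lowest: #1 at 1110.

#1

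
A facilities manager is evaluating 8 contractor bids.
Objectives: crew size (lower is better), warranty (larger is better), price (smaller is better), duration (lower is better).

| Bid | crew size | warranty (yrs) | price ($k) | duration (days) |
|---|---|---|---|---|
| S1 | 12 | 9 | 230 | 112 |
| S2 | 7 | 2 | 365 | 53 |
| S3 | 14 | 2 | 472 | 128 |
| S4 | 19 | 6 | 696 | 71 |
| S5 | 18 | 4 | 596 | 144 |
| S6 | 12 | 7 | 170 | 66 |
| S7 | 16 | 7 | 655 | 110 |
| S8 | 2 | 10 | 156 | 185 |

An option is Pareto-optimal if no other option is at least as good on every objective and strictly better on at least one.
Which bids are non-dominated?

S1: not dominated.
S2: not dominated (best duration).
S3: dominated by S1 (crew size 12≤14, warranty 9≥2, price 230≤472, duration 112≤128).
S4: dominated by S6 (crew size 12≤19, warranty 7≥6, price 170≤696, duration 66≤71).
S5: dominated by S1 (crew size 12≤18, warranty 9≥4, price 230≤596, duration 112≤144).
S6: not dominated.
S7: dominated by S6 (crew size 12≤16, warranty 7≥7, price 170≤655, duration 66≤110).
S8: not dominated (best crew size).

S1, S2, S6, S8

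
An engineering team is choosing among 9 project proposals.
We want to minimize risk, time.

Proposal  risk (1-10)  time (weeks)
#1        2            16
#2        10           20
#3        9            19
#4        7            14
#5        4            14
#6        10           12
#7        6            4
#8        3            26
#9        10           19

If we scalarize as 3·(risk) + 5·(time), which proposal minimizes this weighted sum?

#7

#1: 3·2 + 5·16 = 86
#2: 3·10 + 5·20 = 130
#3: 3·9 + 5·19 = 122
#4: 3·7 + 5·14 = 91
#5: 3·4 + 5·14 = 82
#6: 3·10 + 5·12 = 90
#7: 3·6 + 5·4 = 38
#8: 3·3 + 5·26 = 139
#9: 3·10 + 5·19 = 125
Lowest: #7 at 38.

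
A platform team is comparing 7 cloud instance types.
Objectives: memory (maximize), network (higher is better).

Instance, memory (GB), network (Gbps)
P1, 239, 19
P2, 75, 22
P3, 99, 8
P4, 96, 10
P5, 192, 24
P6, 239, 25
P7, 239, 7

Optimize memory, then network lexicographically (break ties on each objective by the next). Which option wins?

First maximize memory: best is 239, kept {P1, P6, P7}.
Then maximize network: best is 25, kept {P6}.

P6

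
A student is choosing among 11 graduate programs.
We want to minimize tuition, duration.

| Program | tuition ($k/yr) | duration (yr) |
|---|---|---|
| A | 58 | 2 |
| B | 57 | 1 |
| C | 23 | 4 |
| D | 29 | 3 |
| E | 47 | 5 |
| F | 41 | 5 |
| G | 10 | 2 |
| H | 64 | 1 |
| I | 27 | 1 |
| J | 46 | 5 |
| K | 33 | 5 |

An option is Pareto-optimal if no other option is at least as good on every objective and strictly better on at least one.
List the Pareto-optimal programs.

A: dominated by B (tuition 57≤58, duration 1≤2).
B: dominated by I (tuition 27≤57, duration 1≤1).
C: dominated by G (tuition 10≤23, duration 2≤4).
D: dominated by G (tuition 10≤29, duration 2≤3).
E: dominated by C (tuition 23≤47, duration 4≤5).
F: dominated by C (tuition 23≤41, duration 4≤5).
G: not dominated (best tuition).
H: dominated by B (tuition 57≤64, duration 1≤1).
I: not dominated.
J: dominated by C (tuition 23≤46, duration 4≤5).
K: dominated by C (tuition 23≤33, duration 4≤5).

G, I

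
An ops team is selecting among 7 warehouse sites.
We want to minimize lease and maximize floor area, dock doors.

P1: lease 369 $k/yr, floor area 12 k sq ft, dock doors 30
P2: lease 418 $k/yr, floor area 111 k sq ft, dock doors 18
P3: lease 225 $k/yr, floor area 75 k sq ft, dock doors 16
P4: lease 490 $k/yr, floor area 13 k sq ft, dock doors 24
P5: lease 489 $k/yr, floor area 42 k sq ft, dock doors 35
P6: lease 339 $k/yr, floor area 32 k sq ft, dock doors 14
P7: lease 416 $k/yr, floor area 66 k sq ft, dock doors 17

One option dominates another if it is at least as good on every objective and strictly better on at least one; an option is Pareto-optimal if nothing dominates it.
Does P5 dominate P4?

P5 vs P4: lease 489≤490, floor area 42≥13, dock doors 35≥24 — P5 is at least as good on every objective with at least one strict improvement.

Yes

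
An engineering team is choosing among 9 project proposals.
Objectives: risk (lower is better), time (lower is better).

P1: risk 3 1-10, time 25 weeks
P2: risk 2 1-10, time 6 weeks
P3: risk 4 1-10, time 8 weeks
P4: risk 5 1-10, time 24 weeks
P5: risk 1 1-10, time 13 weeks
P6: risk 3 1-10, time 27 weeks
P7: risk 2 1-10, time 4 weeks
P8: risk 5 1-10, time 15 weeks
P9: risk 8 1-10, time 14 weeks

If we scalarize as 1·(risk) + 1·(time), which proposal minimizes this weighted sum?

P1: 1·3 + 1·25 = 28
P2: 1·2 + 1·6 = 8
P3: 1·4 + 1·8 = 12
P4: 1·5 + 1·24 = 29
P5: 1·1 + 1·13 = 14
P6: 1·3 + 1·27 = 30
P7: 1·2 + 1·4 = 6
P8: 1·5 + 1·15 = 20
P9: 1·8 + 1·14 = 22
Lowest: P7 at 6.

P7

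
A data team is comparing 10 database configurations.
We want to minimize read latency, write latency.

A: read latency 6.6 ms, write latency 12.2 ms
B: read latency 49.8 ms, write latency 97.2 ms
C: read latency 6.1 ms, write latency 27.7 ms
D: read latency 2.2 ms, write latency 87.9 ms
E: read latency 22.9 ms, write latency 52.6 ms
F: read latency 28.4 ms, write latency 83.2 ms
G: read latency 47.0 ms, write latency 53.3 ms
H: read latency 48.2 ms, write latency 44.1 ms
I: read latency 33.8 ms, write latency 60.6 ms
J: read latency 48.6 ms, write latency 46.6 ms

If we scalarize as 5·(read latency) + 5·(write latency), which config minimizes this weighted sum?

A

A: 5·6.6 + 5·12.2 = 94.0
B: 5·49.8 + 5·97.2 = 735.0
C: 5·6.1 + 5·27.7 = 169.0
D: 5·2.2 + 5·87.9 = 450.5
E: 5·22.9 + 5·52.6 = 377.5
F: 5·28.4 + 5·83.2 = 558.0
G: 5·47.0 + 5·53.3 = 501.5
H: 5·48.2 + 5·44.1 = 461.5
I: 5·33.8 + 5·60.6 = 472.0
J: 5·48.6 + 5·46.6 = 476.0
Lowest: A at 94.0.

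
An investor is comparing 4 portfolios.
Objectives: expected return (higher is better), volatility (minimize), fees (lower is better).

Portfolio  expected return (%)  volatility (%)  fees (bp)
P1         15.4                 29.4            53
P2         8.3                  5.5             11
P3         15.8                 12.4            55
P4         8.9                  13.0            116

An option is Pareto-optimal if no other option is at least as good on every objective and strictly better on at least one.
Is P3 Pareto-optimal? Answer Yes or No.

Yes

P1: worse on expected return (15.4 vs 15.8).
P2: worse on expected return (8.3 vs 15.8).
P4: worse on expected return (8.9 vs 15.8).
No option is at least as good as P3 on every objective and strictly better on one.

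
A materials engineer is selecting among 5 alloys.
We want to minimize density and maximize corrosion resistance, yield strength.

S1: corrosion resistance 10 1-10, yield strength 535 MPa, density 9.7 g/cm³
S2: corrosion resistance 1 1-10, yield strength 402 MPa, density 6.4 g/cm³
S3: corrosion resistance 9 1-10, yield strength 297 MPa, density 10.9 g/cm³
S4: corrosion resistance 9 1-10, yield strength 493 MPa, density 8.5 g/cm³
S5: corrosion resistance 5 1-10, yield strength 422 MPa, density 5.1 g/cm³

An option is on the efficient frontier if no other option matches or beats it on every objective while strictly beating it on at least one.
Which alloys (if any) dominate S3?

S1, S4

S1: corrosion resistance 10≥9, yield strength 535≥297, density 9.7≤10.9 — dominates S3.
S4: corrosion resistance 9≥9, yield strength 493≥297, density 8.5≤10.9 — dominates S3.
Others (S2, S5) are each worse than S3 on at least one objective.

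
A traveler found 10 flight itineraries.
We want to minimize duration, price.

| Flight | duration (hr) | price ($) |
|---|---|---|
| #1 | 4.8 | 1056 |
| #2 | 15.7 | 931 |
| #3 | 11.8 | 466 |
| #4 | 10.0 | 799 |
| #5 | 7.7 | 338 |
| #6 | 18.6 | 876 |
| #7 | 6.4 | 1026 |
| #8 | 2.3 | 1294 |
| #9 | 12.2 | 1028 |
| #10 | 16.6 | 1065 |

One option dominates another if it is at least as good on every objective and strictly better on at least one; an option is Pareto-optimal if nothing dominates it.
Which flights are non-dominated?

#1: not dominated.
#2: dominated by #3 (duration 11.8≤15.7, price 466≤931).
#3: dominated by #5 (duration 7.7≤11.8, price 338≤466).
#4: dominated by #5 (duration 7.7≤10.0, price 338≤799).
#5: not dominated (best price).
#6: dominated by #3 (duration 11.8≤18.6, price 466≤876).
#7: not dominated.
#8: not dominated (best duration).
#9: dominated by #3 (duration 11.8≤12.2, price 466≤1028).
#10: dominated by #1 (duration 4.8≤16.6, price 1056≤1065).

#1, #5, #7, #8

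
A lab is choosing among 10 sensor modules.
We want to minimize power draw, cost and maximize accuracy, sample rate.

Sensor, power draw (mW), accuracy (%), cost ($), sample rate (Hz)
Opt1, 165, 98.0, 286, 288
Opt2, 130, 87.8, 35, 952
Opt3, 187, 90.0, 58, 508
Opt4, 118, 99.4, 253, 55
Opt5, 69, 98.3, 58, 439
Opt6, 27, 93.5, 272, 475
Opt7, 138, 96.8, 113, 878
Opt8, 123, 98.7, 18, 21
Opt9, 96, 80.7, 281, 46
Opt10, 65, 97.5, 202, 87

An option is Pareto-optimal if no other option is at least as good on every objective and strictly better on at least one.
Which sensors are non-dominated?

Opt2, Opt3, Opt4, Opt5, Opt6, Opt7, Opt8, Opt10

Opt1: dominated by Opt5 (power draw 69≤165, accuracy 98.3≥98.0, cost 58≤286, sample rate 439≥288).
Opt2: not dominated (best sample rate).
Opt3: not dominated.
Opt4: not dominated (best accuracy).
Opt5: not dominated.
Opt6: not dominated (best power draw).
Opt7: not dominated.
Opt8: not dominated (best cost).
Opt9: dominated by Opt5 (power draw 69≤96, accuracy 98.3≥80.7, cost 58≤281, sample rate 439≥46).
Opt10: not dominated.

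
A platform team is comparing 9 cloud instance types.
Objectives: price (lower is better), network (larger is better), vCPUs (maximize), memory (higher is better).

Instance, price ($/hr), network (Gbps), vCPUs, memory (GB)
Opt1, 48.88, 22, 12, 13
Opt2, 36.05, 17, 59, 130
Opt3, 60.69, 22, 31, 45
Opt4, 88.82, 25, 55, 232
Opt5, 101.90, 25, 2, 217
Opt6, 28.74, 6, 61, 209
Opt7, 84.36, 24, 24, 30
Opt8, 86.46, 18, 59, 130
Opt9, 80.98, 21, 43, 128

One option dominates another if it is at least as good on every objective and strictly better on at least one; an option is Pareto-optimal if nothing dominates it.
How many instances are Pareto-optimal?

Opt1: not dominated.
Opt2: not dominated.
Opt3: not dominated.
Opt4: not dominated (best memory).
Opt5: dominated by Opt4 (price 88.82≤101.90, network 25≥25, vCPUs 55≥2, memory 232≥217).
Opt6: not dominated (best price).
Opt7: not dominated.
Opt8: not dominated.
Opt9: not dominated.
Pareto-optimal: Opt1, Opt2, Opt3, Opt4, Opt6, Opt7, Opt8, Opt9 → 8.

8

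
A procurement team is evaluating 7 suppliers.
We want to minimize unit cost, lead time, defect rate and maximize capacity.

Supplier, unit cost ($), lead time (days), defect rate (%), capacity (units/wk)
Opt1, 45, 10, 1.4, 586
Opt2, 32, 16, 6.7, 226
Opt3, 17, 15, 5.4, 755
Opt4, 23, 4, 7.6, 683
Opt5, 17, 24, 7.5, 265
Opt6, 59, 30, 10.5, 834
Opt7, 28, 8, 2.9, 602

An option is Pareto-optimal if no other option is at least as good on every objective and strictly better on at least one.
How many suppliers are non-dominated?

Opt1: not dominated (best defect rate).
Opt2: dominated by Opt3 (unit cost 17≤32, lead time 15≤16, defect rate 5.4≤6.7, capacity 755≥226).
Opt3: not dominated.
Opt4: not dominated (best lead time).
Opt5: dominated by Opt3 (unit cost 17≤17, lead time 15≤24, defect rate 5.4≤7.5, capacity 755≥265).
Opt6: not dominated (best capacity).
Opt7: not dominated.
Pareto-optimal: Opt1, Opt3, Opt4, Opt6, Opt7 → 5.

5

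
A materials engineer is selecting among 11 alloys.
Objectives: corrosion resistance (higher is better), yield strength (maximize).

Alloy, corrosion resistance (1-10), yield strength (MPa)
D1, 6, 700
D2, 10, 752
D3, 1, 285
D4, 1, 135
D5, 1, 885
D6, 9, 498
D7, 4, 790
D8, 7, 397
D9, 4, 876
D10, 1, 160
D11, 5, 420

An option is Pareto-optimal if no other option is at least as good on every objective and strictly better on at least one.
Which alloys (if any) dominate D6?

D2: corrosion resistance 10≥9, yield strength 752≥498 — dominates D6.
Others (D1, D3, D4, D5, D7, D8, D9, D10, D11) are each worse than D6 on at least one objective.

D2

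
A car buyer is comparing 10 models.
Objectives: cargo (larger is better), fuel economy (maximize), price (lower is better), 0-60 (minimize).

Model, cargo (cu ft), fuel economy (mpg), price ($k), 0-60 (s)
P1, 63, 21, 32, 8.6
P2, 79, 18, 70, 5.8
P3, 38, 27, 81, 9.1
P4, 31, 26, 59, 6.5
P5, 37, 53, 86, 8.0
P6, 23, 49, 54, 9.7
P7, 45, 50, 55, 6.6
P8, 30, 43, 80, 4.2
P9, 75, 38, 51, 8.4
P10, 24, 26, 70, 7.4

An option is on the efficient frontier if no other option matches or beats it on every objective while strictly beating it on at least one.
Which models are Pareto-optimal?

P1, P2, P4, P5, P6, P7, P8, P9

P1: not dominated (best price).
P2: not dominated (best cargo).
P3: dominated by P7 (cargo 45≥38, fuel economy 50≥27, price 55≤81, 0-60 6.6≤9.1).
P4: not dominated.
P5: not dominated (best fuel economy).
P6: not dominated.
P7: not dominated.
P8: not dominated (best 0-60).
P9: not dominated.
P10: dominated by P4 (cargo 31≥24, fuel economy 26≥26, price 59≤70, 0-60 6.5≤7.4).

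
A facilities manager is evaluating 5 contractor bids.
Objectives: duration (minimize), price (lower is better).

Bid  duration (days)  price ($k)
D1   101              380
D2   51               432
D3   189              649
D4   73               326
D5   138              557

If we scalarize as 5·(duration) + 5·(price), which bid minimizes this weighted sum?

D4

D1: 5·101 + 5·380 = 2405
D2: 5·51 + 5·432 = 2415
D3: 5·189 + 5·649 = 4190
D4: 5·73 + 5·326 = 1995
D5: 5·138 + 5·557 = 3475
Lowest: D4 at 1995.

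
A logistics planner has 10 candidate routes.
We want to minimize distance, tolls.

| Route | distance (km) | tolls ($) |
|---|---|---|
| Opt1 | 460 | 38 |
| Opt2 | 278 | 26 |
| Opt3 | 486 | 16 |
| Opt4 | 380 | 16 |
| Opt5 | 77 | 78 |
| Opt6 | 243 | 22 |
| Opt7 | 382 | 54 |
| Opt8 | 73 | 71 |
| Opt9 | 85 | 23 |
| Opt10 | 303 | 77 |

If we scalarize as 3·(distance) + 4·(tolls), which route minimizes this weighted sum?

Opt9

Opt1: 3·460 + 4·38 = 1532
Opt2: 3·278 + 4·26 = 938
Opt3: 3·486 + 4·16 = 1522
Opt4: 3·380 + 4·16 = 1204
Opt5: 3·77 + 4·78 = 543
Opt6: 3·243 + 4·22 = 817
Opt7: 3·382 + 4·54 = 1362
Opt8: 3·73 + 4·71 = 503
Opt9: 3·85 + 4·23 = 347
Opt10: 3·303 + 4·77 = 1217
Lowest: Opt9 at 347.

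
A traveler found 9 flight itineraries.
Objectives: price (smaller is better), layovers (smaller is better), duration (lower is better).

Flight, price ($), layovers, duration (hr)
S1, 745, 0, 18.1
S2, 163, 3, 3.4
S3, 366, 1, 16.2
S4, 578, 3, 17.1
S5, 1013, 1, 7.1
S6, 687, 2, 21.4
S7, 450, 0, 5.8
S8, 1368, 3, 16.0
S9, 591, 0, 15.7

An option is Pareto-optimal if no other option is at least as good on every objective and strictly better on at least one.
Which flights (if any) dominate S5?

S7: price 450≤1013, layovers 0≤1, duration 5.8≤7.1 — dominates S5.
Others (S1, S2, S3, S4, S6, S8, S9) are each worse than S5 on at least one objective.

S7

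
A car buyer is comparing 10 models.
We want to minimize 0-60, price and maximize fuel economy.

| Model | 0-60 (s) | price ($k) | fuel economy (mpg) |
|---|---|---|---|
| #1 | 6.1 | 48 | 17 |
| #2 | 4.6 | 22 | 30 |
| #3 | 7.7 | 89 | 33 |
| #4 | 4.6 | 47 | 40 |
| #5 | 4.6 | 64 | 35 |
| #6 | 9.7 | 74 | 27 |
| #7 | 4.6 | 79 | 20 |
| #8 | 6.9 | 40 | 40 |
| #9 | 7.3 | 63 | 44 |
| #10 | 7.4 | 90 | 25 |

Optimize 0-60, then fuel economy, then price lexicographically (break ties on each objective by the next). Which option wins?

#4

First minimize 0-60: best is 4.6, kept {#2, #4, #5, #7}.
Then maximize fuel economy: best is 40, kept {#4}.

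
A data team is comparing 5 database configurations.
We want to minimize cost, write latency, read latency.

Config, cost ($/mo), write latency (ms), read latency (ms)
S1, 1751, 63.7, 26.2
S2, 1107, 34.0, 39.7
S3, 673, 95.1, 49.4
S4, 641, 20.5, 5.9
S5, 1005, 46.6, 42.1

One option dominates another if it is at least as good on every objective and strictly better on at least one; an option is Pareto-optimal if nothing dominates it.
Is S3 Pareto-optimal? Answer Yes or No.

No

S4 vs S3: cost 641≤673, write latency 20.5≤95.1, read latency 5.9≤49.4 — S4 is at least as good on every objective and strictly better on at least one, so S4 dominates S3.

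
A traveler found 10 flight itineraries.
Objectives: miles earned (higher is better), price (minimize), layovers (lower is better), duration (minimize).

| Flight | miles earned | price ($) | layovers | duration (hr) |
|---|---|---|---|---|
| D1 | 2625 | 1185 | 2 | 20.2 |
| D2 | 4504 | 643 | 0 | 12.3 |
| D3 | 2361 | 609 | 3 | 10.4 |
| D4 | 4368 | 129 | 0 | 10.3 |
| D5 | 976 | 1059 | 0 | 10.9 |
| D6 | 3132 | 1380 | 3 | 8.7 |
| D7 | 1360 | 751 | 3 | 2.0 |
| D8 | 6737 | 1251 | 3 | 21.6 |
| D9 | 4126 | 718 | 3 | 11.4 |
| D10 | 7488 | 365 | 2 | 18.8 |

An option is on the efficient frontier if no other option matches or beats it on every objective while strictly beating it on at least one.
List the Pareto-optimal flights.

D2, D4, D6, D7, D10

D1: dominated by D2 (miles earned 4504≥2625, price 643≤1185, layovers 0≤2, duration 12.3≤20.2).
D2: not dominated.
D3: dominated by D4 (miles earned 4368≥2361, price 129≤609, layovers 0≤3, duration 10.3≤10.4).
D4: not dominated (best price).
D5: dominated by D4 (miles earned 4368≥976, price 129≤1059, layovers 0≤0, duration 10.3≤10.9).
D6: not dominated.
D7: not dominated (best duration).
D8: dominated by D10 (miles earned 7488≥6737, price 365≤1251, layovers 2≤3, duration 18.8≤21.6).
D9: dominated by D4 (miles earned 4368≥4126, price 129≤718, layovers 0≤3, duration 10.3≤11.4).
D10: not dominated (best miles earned).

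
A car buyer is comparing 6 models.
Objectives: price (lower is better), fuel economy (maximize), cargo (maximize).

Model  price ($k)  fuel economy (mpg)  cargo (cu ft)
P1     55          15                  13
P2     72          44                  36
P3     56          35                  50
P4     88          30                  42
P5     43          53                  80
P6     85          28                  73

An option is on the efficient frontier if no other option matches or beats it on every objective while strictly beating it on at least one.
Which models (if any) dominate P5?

none

P1: worse on price (55 vs 43).
P2: worse on price (72 vs 43).
P3: worse on price (56 vs 43).
P4: worse on price (88 vs 43).
P6: worse on price (85 vs 43).
No option dominates P5.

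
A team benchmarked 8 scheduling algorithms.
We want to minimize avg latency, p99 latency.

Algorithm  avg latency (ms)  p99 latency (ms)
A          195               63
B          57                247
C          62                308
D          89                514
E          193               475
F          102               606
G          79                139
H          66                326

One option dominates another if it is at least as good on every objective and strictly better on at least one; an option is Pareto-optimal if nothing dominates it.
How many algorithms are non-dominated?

3

A: not dominated (best p99 latency).
B: not dominated (best avg latency).
C: dominated by B (avg latency 57≤62, p99 latency 247≤308).
D: dominated by B (avg latency 57≤89, p99 latency 247≤514).
E: dominated by B (avg latency 57≤193, p99 latency 247≤475).
F: dominated by B (avg latency 57≤102, p99 latency 247≤606).
G: not dominated.
H: dominated by B (avg latency 57≤66, p99 latency 247≤326).
Pareto-optimal: A, B, G → 3.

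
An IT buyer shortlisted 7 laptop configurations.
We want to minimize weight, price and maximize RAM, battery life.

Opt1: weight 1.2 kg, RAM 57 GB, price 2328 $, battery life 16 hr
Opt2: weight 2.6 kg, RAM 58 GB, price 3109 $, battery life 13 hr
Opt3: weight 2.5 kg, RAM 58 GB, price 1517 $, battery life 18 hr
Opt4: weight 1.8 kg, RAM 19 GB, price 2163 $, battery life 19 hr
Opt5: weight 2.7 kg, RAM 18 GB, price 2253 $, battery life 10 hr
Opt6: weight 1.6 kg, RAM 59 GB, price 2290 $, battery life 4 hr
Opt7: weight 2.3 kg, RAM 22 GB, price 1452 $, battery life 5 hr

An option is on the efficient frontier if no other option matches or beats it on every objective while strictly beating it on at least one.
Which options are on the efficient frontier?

Opt1, Opt3, Opt4, Opt6, Opt7

Opt1: not dominated (best weight).
Opt2: dominated by Opt3 (weight 2.5≤2.6, RAM 58≥58, price 1517≤3109, battery life 18≥13).
Opt3: not dominated.
Opt4: not dominated (best battery life).
Opt5: dominated by Opt3 (weight 2.5≤2.7, RAM 58≥18, price 1517≤2253, battery life 18≥10).
Opt6: not dominated (best RAM).
Opt7: not dominated (best price).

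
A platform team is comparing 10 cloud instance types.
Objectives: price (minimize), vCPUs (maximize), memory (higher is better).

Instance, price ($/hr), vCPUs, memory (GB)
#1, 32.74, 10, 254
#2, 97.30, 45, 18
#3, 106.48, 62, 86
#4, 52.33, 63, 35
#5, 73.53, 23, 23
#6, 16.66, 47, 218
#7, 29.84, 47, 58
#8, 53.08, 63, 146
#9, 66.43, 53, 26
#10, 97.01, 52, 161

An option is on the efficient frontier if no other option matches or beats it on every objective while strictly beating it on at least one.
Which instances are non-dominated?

#1: not dominated (best memory).
#2: dominated by #4 (price 52.33≤97.30, vCPUs 63≥45, memory 35≥18).
#3: dominated by #8 (price 53.08≤106.48, vCPUs 63≥62, memory 146≥86).
#4: not dominated.
#5: dominated by #4 (price 52.33≤73.53, vCPUs 63≥23, memory 35≥23).
#6: not dominated (best price).
#7: dominated by #6 (price 16.66≤29.84, vCPUs 47≥47, memory 218≥58).
#8: not dominated.
#9: dominated by #4 (price 52.33≤66.43, vCPUs 63≥53, memory 35≥26).
#10: not dominated.

#1, #4, #6, #8, #10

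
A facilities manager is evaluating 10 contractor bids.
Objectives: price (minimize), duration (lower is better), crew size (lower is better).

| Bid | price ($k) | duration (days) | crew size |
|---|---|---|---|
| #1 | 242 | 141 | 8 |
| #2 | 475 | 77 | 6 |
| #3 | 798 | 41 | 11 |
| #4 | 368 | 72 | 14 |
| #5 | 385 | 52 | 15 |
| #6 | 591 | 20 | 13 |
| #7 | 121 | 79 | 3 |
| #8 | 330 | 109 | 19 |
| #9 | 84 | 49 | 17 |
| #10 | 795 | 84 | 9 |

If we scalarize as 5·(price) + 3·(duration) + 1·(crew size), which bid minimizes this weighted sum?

#9

#1: 5·242 + 3·141 + 1·8 = 1641
#2: 5·475 + 3·77 + 1·6 = 2612
#3: 5·798 + 3·41 + 1·11 = 4124
#4: 5·368 + 3·72 + 1·14 = 2070
#5: 5·385 + 3·52 + 1·15 = 2096
#6: 5·591 + 3·20 + 1·13 = 3028
#7: 5·121 + 3·79 + 1·3 = 845
#8: 5·330 + 3·109 + 1·19 = 1996
#9: 5·84 + 3·49 + 1·17 = 584
#10: 5·795 + 3·84 + 1·9 = 4236
Lowest: #9 at 584.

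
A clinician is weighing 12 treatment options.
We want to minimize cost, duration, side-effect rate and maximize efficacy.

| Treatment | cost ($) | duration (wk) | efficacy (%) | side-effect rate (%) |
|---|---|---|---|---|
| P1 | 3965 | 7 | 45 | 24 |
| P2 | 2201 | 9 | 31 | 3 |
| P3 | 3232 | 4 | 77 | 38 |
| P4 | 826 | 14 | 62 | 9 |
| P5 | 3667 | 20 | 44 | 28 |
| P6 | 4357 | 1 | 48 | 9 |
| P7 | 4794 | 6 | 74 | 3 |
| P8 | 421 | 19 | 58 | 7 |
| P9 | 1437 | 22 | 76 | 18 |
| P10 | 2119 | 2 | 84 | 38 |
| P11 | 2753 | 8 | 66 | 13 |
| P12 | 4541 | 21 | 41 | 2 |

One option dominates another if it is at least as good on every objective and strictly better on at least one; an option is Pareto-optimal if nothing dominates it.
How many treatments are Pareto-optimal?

P1: not dominated.
P2: not dominated.
P3: dominated by P10 (cost 2119≤3232, duration 2≤4, efficacy 84≥77, side-effect rate 38≤38).
P4: not dominated.
P5: dominated by P4 (cost 826≤3667, duration 14≤20, efficacy 62≥44, side-effect rate 9≤28).
P6: not dominated (best duration).
P7: not dominated.
P8: not dominated (best cost).
P9: not dominated.
P10: not dominated (best efficacy).
P11: not dominated.
P12: not dominated (best side-effect rate).
Pareto-optimal: P1, P2, P4, P6, P7, P8, P9, P10, P11, P12 → 10.

10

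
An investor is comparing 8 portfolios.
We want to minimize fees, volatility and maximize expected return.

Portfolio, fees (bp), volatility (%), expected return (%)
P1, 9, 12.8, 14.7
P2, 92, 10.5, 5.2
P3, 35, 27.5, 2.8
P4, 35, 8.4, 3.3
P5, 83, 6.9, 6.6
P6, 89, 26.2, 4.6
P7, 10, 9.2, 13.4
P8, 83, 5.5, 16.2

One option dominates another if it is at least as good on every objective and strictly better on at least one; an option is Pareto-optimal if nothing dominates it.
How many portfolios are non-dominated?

P1: not dominated (best fees).
P2: dominated by P5 (fees 83≤92, volatility 6.9≤10.5, expected return 6.6≥5.2).
P3: dominated by P1 (fees 9≤35, volatility 12.8≤27.5, expected return 14.7≥2.8).
P4: not dominated.
P5: dominated by P8 (fees 83≤83, volatility 5.5≤6.9, expected return 16.2≥6.6).
P6: dominated by P1 (fees 9≤89, volatility 12.8≤26.2, expected return 14.7≥4.6).
P7: not dominated.
P8: not dominated (best volatility).
Pareto-optimal: P1, P4, P7, P8 → 4.

4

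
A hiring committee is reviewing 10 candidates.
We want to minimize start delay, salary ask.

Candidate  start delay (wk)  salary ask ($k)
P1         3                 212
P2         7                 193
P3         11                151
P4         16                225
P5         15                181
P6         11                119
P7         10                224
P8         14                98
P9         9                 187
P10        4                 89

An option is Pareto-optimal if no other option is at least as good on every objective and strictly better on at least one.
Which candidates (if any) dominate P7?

P1, P2, P9, P10

P1: start delay 3≤10, salary ask 212≤224 — dominates P7.
P2: start delay 7≤10, salary ask 193≤224 — dominates P7.
P9: start delay 9≤10, salary ask 187≤224 — dominates P7.
P10: start delay 4≤10, salary ask 89≤224 — dominates P7.
Others (P3, P4, P5, P6, P8) are each worse than P7 on at least one objective.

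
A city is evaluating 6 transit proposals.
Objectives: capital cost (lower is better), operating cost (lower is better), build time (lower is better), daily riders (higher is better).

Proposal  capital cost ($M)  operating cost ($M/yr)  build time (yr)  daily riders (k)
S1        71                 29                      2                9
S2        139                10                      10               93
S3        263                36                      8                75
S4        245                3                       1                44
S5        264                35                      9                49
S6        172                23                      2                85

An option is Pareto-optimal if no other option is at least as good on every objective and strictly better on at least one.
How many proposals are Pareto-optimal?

4

S1: not dominated (best capital cost).
S2: not dominated (best daily riders).
S3: dominated by S6 (capital cost 172≤263, operating cost 23≤36, build time 2≤8, daily riders 85≥75).
S4: not dominated (best operating cost).
S5: dominated by S6 (capital cost 172≤264, operating cost 23≤35, build time 2≤9, daily riders 85≥49).
S6: not dominated.
Pareto-optimal: S1, S2, S4, S6 → 4.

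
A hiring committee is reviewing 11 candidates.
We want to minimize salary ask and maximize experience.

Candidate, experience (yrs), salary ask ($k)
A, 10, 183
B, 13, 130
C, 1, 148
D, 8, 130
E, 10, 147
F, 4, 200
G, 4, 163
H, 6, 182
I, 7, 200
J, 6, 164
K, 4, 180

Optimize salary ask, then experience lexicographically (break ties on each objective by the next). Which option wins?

First minimize salary ask: best is 130, kept {B, D}.
Then maximize experience: best is 13, kept {B}.

B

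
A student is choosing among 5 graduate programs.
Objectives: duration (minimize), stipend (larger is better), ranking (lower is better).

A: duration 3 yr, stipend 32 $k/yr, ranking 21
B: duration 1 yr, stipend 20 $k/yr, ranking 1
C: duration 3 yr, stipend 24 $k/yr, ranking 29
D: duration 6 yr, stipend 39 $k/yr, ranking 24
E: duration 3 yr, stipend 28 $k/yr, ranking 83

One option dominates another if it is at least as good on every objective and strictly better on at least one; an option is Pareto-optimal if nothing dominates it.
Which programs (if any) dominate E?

A

A: duration 3≤3, stipend 32≥28, ranking 21≤83 — dominates E.
Others (B, C, D) are each worse than E on at least one objective.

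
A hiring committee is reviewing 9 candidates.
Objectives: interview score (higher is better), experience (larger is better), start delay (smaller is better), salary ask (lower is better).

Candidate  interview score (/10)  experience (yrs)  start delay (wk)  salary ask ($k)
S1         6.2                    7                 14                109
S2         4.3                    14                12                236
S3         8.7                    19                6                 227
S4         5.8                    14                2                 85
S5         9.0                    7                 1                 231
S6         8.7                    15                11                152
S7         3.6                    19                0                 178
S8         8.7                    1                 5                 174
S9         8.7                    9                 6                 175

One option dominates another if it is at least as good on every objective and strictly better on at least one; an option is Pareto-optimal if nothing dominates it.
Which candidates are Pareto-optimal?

S1, S3, S4, S5, S6, S7, S8, S9

S1: not dominated.
S2: dominated by S3 (interview score 8.7≥4.3, experience 19≥14, start delay 6≤12, salary ask 227≤236).
S3: not dominated.
S4: not dominated (best salary ask).
S5: not dominated (best interview score).
S6: not dominated.
S7: not dominated (best start delay).
S8: not dominated.
S9: not dominated.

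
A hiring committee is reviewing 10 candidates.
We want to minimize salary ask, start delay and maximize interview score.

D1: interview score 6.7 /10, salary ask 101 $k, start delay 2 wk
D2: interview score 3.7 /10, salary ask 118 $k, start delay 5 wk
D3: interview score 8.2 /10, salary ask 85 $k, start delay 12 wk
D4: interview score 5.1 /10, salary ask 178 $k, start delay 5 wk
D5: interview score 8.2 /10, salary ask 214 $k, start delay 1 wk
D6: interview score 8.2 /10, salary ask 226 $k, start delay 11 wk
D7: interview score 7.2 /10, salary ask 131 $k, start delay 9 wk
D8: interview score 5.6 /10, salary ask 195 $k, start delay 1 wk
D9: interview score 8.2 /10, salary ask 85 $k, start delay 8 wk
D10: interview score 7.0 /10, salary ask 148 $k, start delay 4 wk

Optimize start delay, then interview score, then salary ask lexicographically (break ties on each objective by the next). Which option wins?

D5

First minimize start delay: best is 1, kept {D5, D8}.
Then maximize interview score: best is 8.2, kept {D5}.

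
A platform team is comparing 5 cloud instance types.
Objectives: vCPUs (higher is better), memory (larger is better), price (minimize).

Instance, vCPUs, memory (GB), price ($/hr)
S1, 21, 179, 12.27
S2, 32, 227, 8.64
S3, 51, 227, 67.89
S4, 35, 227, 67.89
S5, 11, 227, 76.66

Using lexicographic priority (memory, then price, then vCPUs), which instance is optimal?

First maximize memory: best is 227, kept {S2, S3, S4, S5}.
Then minimize price: best is 8.64, kept {S2}.

S2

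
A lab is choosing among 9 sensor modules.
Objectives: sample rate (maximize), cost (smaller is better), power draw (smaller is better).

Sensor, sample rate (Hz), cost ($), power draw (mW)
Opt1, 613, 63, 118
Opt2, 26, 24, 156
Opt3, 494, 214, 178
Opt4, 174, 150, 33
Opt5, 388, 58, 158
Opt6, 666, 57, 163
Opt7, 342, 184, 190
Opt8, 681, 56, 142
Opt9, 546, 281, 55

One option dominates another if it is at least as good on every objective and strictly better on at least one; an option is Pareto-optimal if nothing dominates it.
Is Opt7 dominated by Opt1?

Yes

Opt1 vs Opt7: sample rate 613≥342, cost 63≤184, power draw 118≤190 — Opt1 is at least as good on every objective with at least one strict improvement.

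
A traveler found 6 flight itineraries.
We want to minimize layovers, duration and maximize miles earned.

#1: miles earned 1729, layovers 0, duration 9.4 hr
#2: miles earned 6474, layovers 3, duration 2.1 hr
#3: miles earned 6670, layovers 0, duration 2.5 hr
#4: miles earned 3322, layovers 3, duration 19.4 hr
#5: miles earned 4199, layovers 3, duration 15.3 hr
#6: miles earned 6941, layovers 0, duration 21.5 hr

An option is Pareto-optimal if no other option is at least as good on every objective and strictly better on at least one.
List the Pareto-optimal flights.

#1: dominated by #3 (miles earned 6670≥1729, layovers 0≤0, duration 2.5≤9.4).
#2: not dominated (best duration).
#3: not dominated.
#4: dominated by #2 (miles earned 6474≥3322, layovers 3≤3, duration 2.1≤19.4).
#5: dominated by #2 (miles earned 6474≥4199, layovers 3≤3, duration 2.1≤15.3).
#6: not dominated (best miles earned).

#2, #3, #6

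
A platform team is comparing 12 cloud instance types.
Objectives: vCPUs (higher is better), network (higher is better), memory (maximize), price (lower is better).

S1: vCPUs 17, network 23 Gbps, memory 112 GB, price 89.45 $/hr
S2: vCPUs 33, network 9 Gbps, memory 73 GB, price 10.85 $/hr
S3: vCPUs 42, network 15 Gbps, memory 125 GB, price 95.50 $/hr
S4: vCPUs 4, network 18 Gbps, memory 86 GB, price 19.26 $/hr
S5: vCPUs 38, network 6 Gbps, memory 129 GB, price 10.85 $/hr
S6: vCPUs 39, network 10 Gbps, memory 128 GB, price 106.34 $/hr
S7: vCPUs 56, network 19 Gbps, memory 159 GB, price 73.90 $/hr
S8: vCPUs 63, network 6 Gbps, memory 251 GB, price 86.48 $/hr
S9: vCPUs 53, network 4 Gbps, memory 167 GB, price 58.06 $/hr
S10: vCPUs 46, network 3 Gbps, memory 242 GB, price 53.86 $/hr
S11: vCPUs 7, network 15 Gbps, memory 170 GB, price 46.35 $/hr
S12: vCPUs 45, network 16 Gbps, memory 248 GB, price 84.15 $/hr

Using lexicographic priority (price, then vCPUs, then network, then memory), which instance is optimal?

S5

First minimize price: best is 10.85, kept {S2, S5}.
Then maximize vCPUs: best is 38, kept {S5}.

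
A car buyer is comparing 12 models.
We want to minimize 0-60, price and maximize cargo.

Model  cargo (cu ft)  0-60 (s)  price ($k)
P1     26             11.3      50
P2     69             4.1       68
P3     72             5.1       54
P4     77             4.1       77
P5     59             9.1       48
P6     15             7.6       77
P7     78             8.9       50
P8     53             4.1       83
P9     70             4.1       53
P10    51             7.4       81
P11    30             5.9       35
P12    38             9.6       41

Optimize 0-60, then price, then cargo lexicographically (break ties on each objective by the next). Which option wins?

P9

First minimize 0-60: best is 4.1, kept {P2, P4, P8, P9}.
Then minimize price: best is 53, kept {P9}.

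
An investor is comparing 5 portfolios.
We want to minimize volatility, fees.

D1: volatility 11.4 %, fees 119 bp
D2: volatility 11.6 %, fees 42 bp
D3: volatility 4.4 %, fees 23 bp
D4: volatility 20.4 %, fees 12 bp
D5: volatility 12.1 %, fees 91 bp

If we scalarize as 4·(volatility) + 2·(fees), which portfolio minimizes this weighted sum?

D1: 4·11.4 + 2·119 = 283.6
D2: 4·11.6 + 2·42 = 130.4
D3: 4·4.4 + 2·23 = 63.6
D4: 4·20.4 + 2·12 = 105.6
D5: 4·12.1 + 2·91 = 230.4
Lowest: D3 at 63.6.

D3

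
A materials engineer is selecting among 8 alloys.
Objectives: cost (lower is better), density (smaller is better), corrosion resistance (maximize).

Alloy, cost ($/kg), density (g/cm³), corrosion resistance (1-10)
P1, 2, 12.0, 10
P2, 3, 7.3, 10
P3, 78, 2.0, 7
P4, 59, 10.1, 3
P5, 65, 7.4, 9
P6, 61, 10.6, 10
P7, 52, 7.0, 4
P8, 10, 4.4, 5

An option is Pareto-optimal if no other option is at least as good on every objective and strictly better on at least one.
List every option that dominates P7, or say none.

P8: cost 10≤52, density 4.4≤7.0, corrosion resistance 5≥4 — dominates P7.
Others (P1, P2, P3, P4, P5, P6) are each worse than P7 on at least one objective.

P8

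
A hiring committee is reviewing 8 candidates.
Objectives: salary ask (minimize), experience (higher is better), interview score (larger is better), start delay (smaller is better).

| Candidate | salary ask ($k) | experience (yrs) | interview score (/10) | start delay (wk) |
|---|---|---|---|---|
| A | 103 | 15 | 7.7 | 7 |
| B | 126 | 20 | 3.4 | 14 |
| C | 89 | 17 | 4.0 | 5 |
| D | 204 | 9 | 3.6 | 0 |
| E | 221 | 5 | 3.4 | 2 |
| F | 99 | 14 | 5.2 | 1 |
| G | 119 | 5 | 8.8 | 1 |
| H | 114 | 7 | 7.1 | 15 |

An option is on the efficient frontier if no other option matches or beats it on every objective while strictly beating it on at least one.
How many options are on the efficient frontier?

A: not dominated.
B: not dominated (best experience).
C: not dominated (best salary ask).
D: not dominated (best start delay).
E: dominated by D (salary ask 204≤221, experience 9≥5, interview score 3.6≥3.4, start delay 0≤2).
F: not dominated.
G: not dominated (best interview score).
H: dominated by A (salary ask 103≤114, experience 15≥7, interview score 7.7≥7.1, start delay 7≤15).
Pareto-optimal: A, B, C, D, F, G → 6.

6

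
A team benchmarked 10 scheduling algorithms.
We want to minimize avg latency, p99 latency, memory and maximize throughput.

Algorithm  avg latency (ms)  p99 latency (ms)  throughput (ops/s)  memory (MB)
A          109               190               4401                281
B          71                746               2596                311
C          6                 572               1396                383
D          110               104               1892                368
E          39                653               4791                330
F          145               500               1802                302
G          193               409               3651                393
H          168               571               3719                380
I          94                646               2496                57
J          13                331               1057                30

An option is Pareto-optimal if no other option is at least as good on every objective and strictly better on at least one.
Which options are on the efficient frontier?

A, B, C, D, E, I, J

A: not dominated.
B: not dominated.
C: not dominated (best avg latency).
D: not dominated (best p99 latency).
E: not dominated (best throughput).
F: dominated by A (avg latency 109≤145, p99 latency 190≤500, throughput 4401≥1802, memory 281≤302).
G: dominated by A (avg latency 109≤193, p99 latency 190≤409, throughput 4401≥3651, memory 281≤393).
H: dominated by A (avg latency 109≤168, p99 latency 190≤571, throughput 4401≥3719, memory 281≤380).
I: not dominated.
J: not dominated (best memory).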